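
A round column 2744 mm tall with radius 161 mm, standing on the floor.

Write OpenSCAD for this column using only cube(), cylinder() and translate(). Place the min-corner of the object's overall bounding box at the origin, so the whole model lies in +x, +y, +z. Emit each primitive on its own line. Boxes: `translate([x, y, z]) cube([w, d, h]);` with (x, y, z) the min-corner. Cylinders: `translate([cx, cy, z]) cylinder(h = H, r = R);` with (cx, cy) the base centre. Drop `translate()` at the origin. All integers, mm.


translate([161, 161, 0]) cylinder(h = 2744, r = 161);


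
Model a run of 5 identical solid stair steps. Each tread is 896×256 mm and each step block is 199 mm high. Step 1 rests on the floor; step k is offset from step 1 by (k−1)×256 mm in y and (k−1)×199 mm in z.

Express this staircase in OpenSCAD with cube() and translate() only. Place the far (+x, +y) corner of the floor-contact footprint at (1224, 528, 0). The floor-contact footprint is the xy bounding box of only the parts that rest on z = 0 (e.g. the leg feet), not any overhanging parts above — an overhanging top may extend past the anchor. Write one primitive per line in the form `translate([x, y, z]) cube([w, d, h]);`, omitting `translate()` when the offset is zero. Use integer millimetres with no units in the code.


translate([328, 272, 0]) cube([896, 256, 199]);
translate([328, 528, 199]) cube([896, 256, 199]);
translate([328, 784, 398]) cube([896, 256, 199]);
translate([328, 1040, 597]) cube([896, 256, 199]);
translate([328, 1296, 796]) cube([896, 256, 199]);


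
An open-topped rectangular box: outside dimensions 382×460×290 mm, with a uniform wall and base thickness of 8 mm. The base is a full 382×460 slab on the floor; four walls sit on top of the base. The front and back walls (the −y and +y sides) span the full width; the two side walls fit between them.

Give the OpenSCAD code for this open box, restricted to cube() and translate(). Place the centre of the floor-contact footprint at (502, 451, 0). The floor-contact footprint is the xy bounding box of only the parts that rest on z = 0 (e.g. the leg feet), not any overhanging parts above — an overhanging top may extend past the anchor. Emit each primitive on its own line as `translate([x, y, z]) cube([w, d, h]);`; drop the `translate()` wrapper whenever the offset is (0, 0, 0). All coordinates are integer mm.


translate([311, 221, 0]) cube([382, 460, 8]);
translate([311, 221, 8]) cube([382, 8, 282]);
translate([311, 673, 8]) cube([382, 8, 282]);
translate([311, 229, 8]) cube([8, 444, 282]);
translate([685, 229, 8]) cube([8, 444, 282]);


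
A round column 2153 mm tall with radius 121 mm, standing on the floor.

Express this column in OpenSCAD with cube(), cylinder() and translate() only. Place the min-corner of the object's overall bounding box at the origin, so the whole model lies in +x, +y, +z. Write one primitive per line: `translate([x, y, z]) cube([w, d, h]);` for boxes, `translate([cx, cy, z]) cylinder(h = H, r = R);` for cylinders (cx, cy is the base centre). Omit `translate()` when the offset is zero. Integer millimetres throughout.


translate([121, 121, 0]) cylinder(h = 2153, r = 121);


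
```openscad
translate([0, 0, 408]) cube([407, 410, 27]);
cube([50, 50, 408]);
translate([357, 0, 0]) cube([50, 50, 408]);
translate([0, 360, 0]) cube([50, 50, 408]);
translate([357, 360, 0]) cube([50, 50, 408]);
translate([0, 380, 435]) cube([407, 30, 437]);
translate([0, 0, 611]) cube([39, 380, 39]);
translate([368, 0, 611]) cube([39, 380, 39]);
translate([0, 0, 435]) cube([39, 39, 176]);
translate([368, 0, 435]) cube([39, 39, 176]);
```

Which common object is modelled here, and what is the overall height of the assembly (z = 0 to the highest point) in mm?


A chair. The overall height is 872 mm.

A slab on four corner posts with a tall panel at the back — a chair. The seat slab sits at z = 408 with thickness 27, and the 437 mm backrest starts at the seat top, so the overall height is 408 + 27 + 437 = 872 mm.


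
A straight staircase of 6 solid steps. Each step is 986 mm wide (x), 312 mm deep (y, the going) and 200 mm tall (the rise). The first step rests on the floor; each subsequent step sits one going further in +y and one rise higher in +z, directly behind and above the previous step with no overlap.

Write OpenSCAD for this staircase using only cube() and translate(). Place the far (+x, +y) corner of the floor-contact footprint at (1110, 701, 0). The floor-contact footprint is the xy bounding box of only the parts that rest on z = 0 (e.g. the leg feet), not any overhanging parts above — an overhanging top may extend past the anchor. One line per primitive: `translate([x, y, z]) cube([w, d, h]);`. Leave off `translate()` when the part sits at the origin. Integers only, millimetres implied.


translate([124, 389, 0]) cube([986, 312, 200]);
translate([124, 701, 200]) cube([986, 312, 200]);
translate([124, 1013, 400]) cube([986, 312, 200]);
translate([124, 1325, 600]) cube([986, 312, 200]);
translate([124, 1637, 800]) cube([986, 312, 200]);
translate([124, 1949, 1000]) cube([986, 312, 200]);


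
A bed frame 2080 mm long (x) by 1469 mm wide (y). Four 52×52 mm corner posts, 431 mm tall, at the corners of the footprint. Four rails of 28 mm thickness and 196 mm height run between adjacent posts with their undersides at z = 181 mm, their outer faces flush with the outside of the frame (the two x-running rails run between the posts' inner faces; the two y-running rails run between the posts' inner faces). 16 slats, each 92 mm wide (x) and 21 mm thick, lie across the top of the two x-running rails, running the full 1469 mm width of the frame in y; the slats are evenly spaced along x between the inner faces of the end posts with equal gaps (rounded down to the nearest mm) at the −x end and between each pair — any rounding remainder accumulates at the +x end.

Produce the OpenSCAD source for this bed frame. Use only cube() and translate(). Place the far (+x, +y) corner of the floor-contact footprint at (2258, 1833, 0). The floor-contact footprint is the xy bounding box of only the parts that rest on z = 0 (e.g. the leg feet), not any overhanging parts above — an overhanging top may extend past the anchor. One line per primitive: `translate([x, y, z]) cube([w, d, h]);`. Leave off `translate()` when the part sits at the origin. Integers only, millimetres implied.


translate([178, 364, 0]) cube([52, 52, 431]);
translate([178, 1781, 0]) cube([52, 52, 431]);
translate([2206, 364, 0]) cube([52, 52, 431]);
translate([2206, 1781, 0]) cube([52, 52, 431]);
translate([230, 364, 181]) cube([1976, 28, 196]);
translate([230, 1805, 181]) cube([1976, 28, 196]);
translate([178, 416, 181]) cube([28, 1365, 196]);
translate([2230, 416, 181]) cube([28, 1365, 196]);
translate([259, 364, 377]) cube([92, 1469, 21]);
translate([380, 364, 377]) cube([92, 1469, 21]);
translate([501, 364, 377]) cube([92, 1469, 21]);
translate([622, 364, 377]) cube([92, 1469, 21]);
translate([743, 364, 377]) cube([92, 1469, 21]);
translate([864, 364, 377]) cube([92, 1469, 21]);
translate([985, 364, 377]) cube([92, 1469, 21]);
translate([1106, 364, 377]) cube([92, 1469, 21]);
translate([1227, 364, 377]) cube([92, 1469, 21]);
translate([1348, 364, 377]) cube([92, 1469, 21]);
translate([1469, 364, 377]) cube([92, 1469, 21]);
translate([1590, 364, 377]) cube([92, 1469, 21]);
translate([1711, 364, 377]) cube([92, 1469, 21]);
translate([1832, 364, 377]) cube([92, 1469, 21]);
translate([1953, 364, 377]) cube([92, 1469, 21]);
translate([2074, 364, 377]) cube([92, 1469, 21]);


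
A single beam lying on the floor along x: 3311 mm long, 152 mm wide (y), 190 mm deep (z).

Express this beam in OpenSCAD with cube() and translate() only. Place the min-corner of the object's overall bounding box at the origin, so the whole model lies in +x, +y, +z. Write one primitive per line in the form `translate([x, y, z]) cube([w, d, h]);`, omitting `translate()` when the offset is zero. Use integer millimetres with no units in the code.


cube([3311, 152, 190]);


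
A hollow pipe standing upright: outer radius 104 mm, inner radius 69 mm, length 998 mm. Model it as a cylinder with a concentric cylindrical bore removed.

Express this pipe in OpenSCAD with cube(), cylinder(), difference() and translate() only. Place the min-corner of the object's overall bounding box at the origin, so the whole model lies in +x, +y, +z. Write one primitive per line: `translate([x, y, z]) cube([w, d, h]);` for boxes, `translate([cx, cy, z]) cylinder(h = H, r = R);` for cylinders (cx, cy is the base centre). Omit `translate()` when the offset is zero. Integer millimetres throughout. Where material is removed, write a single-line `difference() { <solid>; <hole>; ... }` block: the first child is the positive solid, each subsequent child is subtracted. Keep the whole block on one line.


difference() { translate([104, 104, 0]) cylinder(h = 998, r = 104); translate([104, 104, 0]) cylinder(h = 998, r = 69); }


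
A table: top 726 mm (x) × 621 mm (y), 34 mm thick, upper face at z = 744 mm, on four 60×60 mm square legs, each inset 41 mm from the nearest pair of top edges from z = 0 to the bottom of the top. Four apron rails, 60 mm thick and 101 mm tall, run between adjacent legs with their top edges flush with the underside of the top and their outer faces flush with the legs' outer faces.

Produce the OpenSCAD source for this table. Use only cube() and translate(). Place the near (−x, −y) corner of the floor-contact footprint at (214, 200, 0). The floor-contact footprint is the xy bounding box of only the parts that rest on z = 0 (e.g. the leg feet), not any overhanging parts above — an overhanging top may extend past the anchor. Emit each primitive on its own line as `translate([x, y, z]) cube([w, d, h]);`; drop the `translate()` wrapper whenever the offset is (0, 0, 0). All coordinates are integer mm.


translate([173, 159, 710]) cube([726, 621, 34]);
translate([214, 200, 0]) cube([60, 60, 710]);
translate([798, 200, 0]) cube([60, 60, 710]);
translate([214, 679, 0]) cube([60, 60, 710]);
translate([798, 679, 0]) cube([60, 60, 710]);
translate([274, 200, 609]) cube([524, 60, 101]);
translate([274, 679, 609]) cube([524, 60, 101]);
translate([214, 260, 609]) cube([60, 419, 101]);
translate([798, 260, 609]) cube([60, 419, 101]);


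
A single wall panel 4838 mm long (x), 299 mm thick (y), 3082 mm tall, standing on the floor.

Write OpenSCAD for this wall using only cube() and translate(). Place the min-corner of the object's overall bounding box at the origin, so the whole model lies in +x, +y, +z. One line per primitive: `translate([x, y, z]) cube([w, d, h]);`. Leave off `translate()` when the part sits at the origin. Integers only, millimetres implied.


cube([4838, 299, 3082]);


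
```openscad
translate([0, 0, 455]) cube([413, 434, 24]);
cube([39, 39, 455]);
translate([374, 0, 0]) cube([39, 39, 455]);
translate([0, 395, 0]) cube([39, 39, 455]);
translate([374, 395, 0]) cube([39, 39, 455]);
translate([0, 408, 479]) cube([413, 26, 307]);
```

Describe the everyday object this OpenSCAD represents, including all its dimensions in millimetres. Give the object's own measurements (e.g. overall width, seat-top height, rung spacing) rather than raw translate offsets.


A chair. The seat is a 413×434×24 mm slab with its top at z = 479 mm, on four 39×39 mm corner legs (flush with the seat edges, standing on z = 0). A flat backrest 26 mm thick, 307 mm tall, spans the full seat width and rises from the seat top along its +y edge, rear face flush with the rear of the seat.


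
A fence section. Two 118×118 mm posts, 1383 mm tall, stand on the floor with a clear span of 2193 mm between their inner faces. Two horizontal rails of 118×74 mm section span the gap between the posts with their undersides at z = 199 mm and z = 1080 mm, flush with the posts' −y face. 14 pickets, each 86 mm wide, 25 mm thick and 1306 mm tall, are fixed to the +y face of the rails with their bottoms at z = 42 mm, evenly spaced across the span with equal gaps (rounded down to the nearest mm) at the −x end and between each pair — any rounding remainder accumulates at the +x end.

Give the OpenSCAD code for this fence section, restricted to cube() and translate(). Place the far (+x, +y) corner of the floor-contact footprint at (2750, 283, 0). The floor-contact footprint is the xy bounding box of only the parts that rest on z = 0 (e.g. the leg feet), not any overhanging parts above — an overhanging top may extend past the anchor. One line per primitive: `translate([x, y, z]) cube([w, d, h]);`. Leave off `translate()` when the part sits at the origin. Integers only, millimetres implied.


translate([321, 165, 0]) cube([118, 118, 1383]);
translate([2632, 165, 0]) cube([118, 118, 1383]);
translate([439, 165, 199]) cube([2193, 118, 74]);
translate([439, 165, 1080]) cube([2193, 118, 74]);
translate([504, 283, 42]) cube([86, 25, 1306]);
translate([655, 283, 42]) cube([86, 25, 1306]);
translate([806, 283, 42]) cube([86, 25, 1306]);
translate([957, 283, 42]) cube([86, 25, 1306]);
translate([1108, 283, 42]) cube([86, 25, 1306]);
translate([1259, 283, 42]) cube([86, 25, 1306]);
translate([1410, 283, 42]) cube([86, 25, 1306]);
translate([1561, 283, 42]) cube([86, 25, 1306]);
translate([1712, 283, 42]) cube([86, 25, 1306]);
translate([1863, 283, 42]) cube([86, 25, 1306]);
translate([2014, 283, 42]) cube([86, 25, 1306]);
translate([2165, 283, 42]) cube([86, 25, 1306]);
translate([2316, 283, 42]) cube([86, 25, 1306]);
translate([2467, 283, 42]) cube([86, 25, 1306]);


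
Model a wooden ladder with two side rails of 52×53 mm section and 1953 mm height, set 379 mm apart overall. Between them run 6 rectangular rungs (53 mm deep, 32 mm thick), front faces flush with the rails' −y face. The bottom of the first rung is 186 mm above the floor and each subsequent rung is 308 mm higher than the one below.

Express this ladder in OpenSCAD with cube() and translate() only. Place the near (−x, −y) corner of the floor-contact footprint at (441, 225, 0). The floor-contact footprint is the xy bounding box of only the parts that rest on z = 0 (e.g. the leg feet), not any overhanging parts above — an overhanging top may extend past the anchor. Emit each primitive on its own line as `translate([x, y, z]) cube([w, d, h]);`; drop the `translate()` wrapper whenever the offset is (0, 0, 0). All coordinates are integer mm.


translate([441, 225, 0]) cube([52, 53, 1953]);
translate([768, 225, 0]) cube([52, 53, 1953]);
translate([493, 225, 186]) cube([275, 53, 32]);
translate([493, 225, 494]) cube([275, 53, 32]);
translate([493, 225, 802]) cube([275, 53, 32]);
translate([493, 225, 1110]) cube([275, 53, 32]);
translate([493, 225, 1418]) cube([275, 53, 32]);
translate([493, 225, 1726]) cube([275, 53, 32]);


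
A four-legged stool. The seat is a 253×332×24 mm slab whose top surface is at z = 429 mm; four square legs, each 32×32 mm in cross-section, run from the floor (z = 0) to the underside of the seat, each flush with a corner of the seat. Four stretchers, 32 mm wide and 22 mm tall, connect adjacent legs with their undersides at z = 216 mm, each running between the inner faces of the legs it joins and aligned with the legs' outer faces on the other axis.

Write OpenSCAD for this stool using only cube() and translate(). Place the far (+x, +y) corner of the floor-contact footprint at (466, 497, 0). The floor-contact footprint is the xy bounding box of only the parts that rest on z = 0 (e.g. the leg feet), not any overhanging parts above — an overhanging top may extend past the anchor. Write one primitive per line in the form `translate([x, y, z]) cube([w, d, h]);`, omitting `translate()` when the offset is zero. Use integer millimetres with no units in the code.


translate([213, 165, 405]) cube([253, 332, 24]);
translate([213, 165, 0]) cube([32, 32, 405]);
translate([434, 165, 0]) cube([32, 32, 405]);
translate([213, 465, 0]) cube([32, 32, 405]);
translate([434, 465, 0]) cube([32, 32, 405]);
translate([245, 165, 216]) cube([189, 32, 22]);
translate([245, 465, 216]) cube([189, 32, 22]);
translate([213, 197, 216]) cube([32, 268, 22]);
translate([434, 197, 216]) cube([32, 268, 22]);


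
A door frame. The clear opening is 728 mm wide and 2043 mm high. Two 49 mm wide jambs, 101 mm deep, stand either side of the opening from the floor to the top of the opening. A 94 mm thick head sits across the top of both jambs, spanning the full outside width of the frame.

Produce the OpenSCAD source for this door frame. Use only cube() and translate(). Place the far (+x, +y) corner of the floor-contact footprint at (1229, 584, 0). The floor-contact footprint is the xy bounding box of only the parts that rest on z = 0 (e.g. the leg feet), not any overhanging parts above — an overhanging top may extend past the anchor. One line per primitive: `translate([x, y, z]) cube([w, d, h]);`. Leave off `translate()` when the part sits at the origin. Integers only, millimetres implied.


translate([403, 483, 0]) cube([49, 101, 2043]);
translate([1180, 483, 0]) cube([49, 101, 2043]);
translate([403, 483, 2043]) cube([826, 101, 94]);


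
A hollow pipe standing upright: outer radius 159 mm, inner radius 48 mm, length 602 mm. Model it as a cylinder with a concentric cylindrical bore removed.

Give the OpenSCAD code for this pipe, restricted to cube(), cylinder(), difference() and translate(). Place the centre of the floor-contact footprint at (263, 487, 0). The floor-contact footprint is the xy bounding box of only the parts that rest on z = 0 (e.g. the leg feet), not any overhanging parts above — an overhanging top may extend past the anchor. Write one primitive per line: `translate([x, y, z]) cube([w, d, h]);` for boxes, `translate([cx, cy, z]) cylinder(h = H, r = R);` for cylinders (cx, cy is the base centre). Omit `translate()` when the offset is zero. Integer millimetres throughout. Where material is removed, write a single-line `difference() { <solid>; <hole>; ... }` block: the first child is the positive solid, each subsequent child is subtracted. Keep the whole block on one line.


difference() { translate([263, 487, 0]) cylinder(h = 602, r = 159); translate([263, 487, 0]) cylinder(h = 602, r = 48); }


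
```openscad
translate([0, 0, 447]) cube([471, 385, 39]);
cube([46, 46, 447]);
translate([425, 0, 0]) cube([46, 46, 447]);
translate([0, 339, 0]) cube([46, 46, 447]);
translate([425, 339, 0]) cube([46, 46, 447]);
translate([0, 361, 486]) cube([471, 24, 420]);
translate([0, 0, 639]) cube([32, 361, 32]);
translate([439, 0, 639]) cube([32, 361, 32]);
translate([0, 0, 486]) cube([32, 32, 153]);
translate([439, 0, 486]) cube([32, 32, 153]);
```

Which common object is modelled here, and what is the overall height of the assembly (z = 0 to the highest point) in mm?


A chair. The overall height is 906 mm.

A slab on four corner posts with a tall panel at the back — a chair. The seat slab sits at z = 447 with thickness 39, and the 420 mm backrest starts at the seat top, so the overall height is 447 + 39 + 420 = 906 mm.


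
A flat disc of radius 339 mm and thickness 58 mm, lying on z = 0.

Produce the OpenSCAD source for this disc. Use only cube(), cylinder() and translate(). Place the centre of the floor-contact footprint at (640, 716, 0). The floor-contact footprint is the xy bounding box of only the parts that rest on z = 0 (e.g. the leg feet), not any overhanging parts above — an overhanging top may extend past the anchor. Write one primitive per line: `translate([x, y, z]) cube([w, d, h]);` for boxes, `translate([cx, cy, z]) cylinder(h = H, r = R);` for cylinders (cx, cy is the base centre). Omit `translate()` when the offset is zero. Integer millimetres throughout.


translate([640, 716, 0]) cylinder(h = 58, r = 339);


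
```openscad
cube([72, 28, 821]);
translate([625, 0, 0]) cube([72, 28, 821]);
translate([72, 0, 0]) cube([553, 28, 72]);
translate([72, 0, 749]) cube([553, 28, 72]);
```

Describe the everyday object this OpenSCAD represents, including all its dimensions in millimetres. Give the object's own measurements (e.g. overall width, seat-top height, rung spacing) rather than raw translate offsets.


A rectangular picture frame lying in the x–z plane (depth along y). The opening is 553 mm wide (x) by 677 mm tall (z), surrounded by a border 72 mm wide on all four sides. The frame is 28 mm deep and is made of two full-height vertical stiles with two horizontal rails fitted between them.


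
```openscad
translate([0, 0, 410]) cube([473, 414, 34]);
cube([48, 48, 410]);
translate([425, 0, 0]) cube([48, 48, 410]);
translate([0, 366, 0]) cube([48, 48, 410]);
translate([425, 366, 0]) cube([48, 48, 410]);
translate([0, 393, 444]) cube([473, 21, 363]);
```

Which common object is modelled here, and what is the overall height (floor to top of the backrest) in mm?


A chair. The overall height is 807 mm.

A slab on four corner posts with a tall panel at the back — a chair. The seat slab sits at z = 410 with thickness 34, and the 363 mm backrest starts at the seat top, so the overall height is 410 + 34 + 363 = 807 mm.


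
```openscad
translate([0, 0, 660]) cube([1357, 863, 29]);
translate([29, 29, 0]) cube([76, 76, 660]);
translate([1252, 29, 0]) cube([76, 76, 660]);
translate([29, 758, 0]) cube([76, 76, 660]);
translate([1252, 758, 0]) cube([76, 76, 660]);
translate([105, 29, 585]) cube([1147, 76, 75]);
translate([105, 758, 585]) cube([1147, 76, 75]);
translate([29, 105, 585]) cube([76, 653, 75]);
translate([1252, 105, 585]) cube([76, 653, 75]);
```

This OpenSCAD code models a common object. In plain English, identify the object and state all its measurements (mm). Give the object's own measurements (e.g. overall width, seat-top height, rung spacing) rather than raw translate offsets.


A rectangular dining table. The top is 1357×863×29 mm with its upper surface at z = 689 mm. It stands on four 76×76 mm square legs, each inset 29 mm from the nearest pair of top edges, running from the floor to the underside of the top. Four apron rails, 76 mm thick and 75 mm tall, run between adjacent legs with their top edges flush with the underside of the top and their outer faces flush with the legs' outer faces.


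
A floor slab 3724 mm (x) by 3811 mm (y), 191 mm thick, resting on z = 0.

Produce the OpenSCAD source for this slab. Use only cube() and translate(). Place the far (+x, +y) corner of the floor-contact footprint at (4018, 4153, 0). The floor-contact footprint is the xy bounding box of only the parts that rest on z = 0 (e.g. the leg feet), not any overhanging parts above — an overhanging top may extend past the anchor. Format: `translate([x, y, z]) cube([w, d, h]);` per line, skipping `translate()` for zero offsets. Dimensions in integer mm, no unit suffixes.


translate([294, 342, 0]) cube([3724, 3811, 191]);


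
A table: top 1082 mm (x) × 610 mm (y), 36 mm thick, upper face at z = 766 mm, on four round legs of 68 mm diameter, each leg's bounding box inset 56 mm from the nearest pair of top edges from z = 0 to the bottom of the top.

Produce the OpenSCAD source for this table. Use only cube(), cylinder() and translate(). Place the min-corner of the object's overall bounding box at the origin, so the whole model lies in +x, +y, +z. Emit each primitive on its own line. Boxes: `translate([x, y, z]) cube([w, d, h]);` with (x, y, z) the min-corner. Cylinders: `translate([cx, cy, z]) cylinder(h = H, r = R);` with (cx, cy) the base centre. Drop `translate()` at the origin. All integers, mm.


translate([0, 0, 730]) cube([1082, 610, 36]);
translate([90, 90, 0]) cylinder(h = 730, r = 34);
translate([992, 90, 0]) cylinder(h = 730, r = 34);
translate([90, 520, 0]) cylinder(h = 730, r = 34);
translate([992, 520, 0]) cylinder(h = 730, r = 34);


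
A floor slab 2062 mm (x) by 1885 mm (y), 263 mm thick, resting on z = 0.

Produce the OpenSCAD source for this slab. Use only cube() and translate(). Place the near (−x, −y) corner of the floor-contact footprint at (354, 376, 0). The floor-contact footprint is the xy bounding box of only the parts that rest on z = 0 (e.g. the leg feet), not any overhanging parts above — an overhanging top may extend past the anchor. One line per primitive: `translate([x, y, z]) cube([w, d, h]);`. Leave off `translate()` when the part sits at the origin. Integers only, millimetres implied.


translate([354, 376, 0]) cube([2062, 1885, 263]);


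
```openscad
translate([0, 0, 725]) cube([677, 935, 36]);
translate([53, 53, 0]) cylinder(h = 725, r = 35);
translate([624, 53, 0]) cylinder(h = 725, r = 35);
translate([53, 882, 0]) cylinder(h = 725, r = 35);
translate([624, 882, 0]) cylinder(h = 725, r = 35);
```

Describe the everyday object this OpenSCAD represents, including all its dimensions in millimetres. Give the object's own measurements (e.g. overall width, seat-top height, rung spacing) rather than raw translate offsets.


A rectangular dining table. The top is 677×935×36 mm with its upper surface at z = 761 mm. It stands on four round legs of 70 mm diameter, each leg's bounding box inset 18 mm from the nearest pair of top edges, running from the floor to the underside of the top.


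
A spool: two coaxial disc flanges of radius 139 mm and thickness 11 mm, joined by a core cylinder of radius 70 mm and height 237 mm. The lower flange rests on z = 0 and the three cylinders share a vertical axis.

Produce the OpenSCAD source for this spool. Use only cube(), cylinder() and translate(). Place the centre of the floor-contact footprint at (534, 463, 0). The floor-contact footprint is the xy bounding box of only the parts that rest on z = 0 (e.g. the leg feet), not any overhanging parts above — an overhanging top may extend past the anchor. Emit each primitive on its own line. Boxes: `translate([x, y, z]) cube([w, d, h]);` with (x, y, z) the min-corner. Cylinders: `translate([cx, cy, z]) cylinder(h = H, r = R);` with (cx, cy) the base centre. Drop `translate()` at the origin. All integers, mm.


translate([534, 463, 0]) cylinder(h = 11, r = 139);
translate([534, 463, 11]) cylinder(h = 237, r = 70);
translate([534, 463, 248]) cylinder(h = 11, r = 139);


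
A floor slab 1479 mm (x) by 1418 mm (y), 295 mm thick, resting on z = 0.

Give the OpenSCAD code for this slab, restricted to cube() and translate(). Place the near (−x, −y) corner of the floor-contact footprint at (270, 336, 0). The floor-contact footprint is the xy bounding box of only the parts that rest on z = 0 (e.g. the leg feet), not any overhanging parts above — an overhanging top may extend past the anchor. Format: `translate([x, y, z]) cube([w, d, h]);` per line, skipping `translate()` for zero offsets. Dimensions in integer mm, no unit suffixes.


translate([270, 336, 0]) cube([1479, 1418, 295]);


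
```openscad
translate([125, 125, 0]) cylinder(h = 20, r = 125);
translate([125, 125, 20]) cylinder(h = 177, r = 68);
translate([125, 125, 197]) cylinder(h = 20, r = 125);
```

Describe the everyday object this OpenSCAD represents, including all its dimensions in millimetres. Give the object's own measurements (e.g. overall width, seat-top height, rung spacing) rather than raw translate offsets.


A spool: two coaxial disc flanges of radius 125 mm and thickness 20 mm, joined by a core cylinder of radius 68 mm and height 177 mm. The lower flange rests on z = 0 and the three cylinders share a vertical axis.


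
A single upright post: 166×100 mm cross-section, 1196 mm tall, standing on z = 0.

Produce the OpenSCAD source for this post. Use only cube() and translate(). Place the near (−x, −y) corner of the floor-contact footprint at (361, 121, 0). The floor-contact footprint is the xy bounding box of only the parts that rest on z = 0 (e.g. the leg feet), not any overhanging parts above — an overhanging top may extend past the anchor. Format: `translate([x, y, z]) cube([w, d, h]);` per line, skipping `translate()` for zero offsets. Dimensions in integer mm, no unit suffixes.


translate([361, 121, 0]) cube([166, 100, 1196]);


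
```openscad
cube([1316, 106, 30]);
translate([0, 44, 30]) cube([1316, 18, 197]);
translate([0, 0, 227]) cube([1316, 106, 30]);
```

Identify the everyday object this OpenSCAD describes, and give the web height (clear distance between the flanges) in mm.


An I-beam. The web height is 197 mm.

Two wide flanges with a thin centred web — an I-beam. Overall 257 mm minus two 30 mm flanges gives a web of 257 − 2·30 = 197 mm.


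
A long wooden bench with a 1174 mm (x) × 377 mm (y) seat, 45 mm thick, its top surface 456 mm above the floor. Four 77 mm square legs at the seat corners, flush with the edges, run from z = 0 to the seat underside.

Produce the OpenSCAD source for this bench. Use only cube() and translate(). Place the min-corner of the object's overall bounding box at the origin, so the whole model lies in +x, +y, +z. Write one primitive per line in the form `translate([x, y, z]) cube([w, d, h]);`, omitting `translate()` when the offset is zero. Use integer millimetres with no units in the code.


// leg_h = 456 − 45 = 411
translate([0, 0, 411]) cube([1174, 377, 45]);
cube([77, 77, 411]);
translate([0, 300, 0]) cube([77, 77, 411]);
translate([1097, 0, 0]) cube([77, 77, 411]);
translate([1097, 300, 0]) cube([77, 77, 411]);


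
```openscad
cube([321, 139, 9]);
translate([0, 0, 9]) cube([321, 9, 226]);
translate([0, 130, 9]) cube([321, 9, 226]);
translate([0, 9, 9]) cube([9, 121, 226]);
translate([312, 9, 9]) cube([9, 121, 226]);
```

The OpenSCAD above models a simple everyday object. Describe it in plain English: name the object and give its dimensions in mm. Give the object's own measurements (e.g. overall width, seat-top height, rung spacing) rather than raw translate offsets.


An open-topped rectangular box: outside dimensions 321×139×235 mm, with a uniform wall and base thickness of 9 mm. The base is a full 321×139 slab on the floor; four walls sit on top of the base. The front and back walls (the −y and +y sides) span the full width; the two side walls fit between them.


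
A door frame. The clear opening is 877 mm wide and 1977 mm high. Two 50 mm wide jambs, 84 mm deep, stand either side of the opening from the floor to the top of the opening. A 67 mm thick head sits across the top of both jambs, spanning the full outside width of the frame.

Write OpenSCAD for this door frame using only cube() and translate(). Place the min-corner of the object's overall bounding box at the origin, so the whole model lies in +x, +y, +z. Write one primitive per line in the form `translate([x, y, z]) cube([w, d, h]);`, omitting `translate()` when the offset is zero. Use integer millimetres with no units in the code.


cube([50, 84, 1977]);
translate([927, 0, 0]) cube([50, 84, 1977]);
translate([0, 0, 1977]) cube([977, 84, 67]);


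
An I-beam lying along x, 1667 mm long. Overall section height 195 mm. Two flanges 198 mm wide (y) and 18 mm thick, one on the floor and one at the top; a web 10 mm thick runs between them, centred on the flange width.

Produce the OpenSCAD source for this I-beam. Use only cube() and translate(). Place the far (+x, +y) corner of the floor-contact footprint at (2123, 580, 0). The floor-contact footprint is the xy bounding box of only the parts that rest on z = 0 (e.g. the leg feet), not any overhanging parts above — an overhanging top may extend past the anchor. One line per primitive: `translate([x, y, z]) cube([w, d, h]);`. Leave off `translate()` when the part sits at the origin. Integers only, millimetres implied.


translate([456, 382, 0]) cube([1667, 198, 18]);
translate([456, 476, 18]) cube([1667, 10, 159]);
translate([456, 382, 177]) cube([1667, 198, 18]);


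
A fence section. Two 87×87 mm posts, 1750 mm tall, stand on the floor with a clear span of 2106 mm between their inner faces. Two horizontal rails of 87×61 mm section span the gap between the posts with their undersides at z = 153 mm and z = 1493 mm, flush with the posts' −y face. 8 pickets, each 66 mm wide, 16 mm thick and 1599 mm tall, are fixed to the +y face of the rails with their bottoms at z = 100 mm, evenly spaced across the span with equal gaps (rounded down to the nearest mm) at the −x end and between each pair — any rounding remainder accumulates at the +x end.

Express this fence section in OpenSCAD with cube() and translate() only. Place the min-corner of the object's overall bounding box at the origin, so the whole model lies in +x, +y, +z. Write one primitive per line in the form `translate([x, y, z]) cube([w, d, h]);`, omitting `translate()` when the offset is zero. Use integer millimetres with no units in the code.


cube([87, 87, 1750]);
translate([2193, 0, 0]) cube([87, 87, 1750]);
translate([87, 0, 153]) cube([2106, 87, 61]);
translate([87, 0, 1493]) cube([2106, 87, 61]);
translate([262, 87, 100]) cube([66, 16, 1599]);
translate([503, 87, 100]) cube([66, 16, 1599]);
translate([744, 87, 100]) cube([66, 16, 1599]);
translate([985, 87, 100]) cube([66, 16, 1599]);
translate([1226, 87, 100]) cube([66, 16, 1599]);
translate([1467, 87, 100]) cube([66, 16, 1599]);
translate([1708, 87, 100]) cube([66, 16, 1599]);
translate([1949, 87, 100]) cube([66, 16, 1599]);


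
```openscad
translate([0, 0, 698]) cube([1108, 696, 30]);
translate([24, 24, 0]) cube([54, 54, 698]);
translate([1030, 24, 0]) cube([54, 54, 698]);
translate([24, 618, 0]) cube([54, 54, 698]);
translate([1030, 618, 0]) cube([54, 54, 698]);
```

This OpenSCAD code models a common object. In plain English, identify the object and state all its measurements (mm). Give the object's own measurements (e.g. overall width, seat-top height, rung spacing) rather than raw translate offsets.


A rectangular dining table. The top is 1108×696×30 mm with its upper surface at z = 728 mm. It stands on four 54×54 mm square legs, each inset 24 mm from the nearest pair of top edges, running from the floor to the underside of the top.


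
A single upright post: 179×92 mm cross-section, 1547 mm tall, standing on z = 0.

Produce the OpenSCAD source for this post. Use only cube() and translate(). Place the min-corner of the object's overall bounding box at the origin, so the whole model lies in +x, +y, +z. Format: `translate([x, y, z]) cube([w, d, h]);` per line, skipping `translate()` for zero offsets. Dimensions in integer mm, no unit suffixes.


cube([179, 92, 1547]);


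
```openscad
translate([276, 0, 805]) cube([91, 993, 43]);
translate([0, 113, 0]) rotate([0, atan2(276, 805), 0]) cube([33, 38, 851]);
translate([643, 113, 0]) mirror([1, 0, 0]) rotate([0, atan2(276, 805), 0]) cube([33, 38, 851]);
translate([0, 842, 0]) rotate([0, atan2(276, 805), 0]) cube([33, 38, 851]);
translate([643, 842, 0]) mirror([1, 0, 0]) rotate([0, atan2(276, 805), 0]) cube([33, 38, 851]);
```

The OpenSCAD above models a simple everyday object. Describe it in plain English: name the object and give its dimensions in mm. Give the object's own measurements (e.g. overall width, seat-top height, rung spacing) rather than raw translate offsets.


A sawhorse. A 91×993×43 mm beam (x, y, z) sits on two A-frame leg pairs. Each pair is two raked legs of 33×38 mm section (38 mm along y) splaying symmetrically in x. Each leg rises 805 mm vertically over 276 mm of horizontal reach and is 851 mm long along its own axis. Every leg's outer bottom edge rests on the floor and its outer top edge meets a bottom edge of the beam — the left legs (tilting toward +x) meet the beam's −x bottom edge, the right legs (their mirror images, tilting toward −x) meet its +x bottom edge — so the leg tops tuck under the beam, the beam's underside is 805 mm above the floor, and the feet are 643 mm apart outside-to-outside with the beam centred between them. The two leg pairs are set in 113 mm from either end of the beam.


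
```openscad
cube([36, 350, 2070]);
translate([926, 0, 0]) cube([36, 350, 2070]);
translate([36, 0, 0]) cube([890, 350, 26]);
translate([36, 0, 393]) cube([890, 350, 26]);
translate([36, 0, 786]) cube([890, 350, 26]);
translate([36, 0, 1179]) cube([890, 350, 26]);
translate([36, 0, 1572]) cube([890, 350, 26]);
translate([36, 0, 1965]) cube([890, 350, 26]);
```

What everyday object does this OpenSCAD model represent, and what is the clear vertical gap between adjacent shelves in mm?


A bookshelf. The clear shelf gap is 367 mm.

Two tall side panels with 6 horizontal boards between them — a bookshelf. The first two shelf undersides are at z = 0 and z = 393; with shelf thickness 26, the clear gap is 393 − 0 − 26 = 367 mm.


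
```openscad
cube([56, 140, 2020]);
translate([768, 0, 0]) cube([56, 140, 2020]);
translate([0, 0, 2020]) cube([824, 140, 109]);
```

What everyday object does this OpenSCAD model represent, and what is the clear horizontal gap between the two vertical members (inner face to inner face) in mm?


A door frame. The clear opening width is 712 mm.

Two 2020 mm tall posts with a header on top — a door frame. The left jamb is 56 mm wide at x = 0; the right jamb starts at x = 768. The clear opening is 768 − 56 = 712 mm.


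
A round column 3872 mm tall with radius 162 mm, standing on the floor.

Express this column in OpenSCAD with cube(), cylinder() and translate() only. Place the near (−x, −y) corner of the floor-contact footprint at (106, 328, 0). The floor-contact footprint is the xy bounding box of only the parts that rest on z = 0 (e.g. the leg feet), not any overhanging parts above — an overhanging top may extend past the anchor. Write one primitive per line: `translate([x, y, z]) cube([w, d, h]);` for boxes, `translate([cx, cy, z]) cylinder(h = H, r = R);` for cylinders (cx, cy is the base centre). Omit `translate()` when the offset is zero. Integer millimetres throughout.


translate([268, 490, 0]) cylinder(h = 3872, r = 162);


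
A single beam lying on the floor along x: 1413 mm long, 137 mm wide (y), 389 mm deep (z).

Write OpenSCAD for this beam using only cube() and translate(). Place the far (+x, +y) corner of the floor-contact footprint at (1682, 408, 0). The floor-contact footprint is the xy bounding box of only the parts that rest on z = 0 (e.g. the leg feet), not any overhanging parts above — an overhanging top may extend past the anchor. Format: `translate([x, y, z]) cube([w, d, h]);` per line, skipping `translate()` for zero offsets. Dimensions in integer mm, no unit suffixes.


translate([269, 271, 0]) cube([1413, 137, 389]);


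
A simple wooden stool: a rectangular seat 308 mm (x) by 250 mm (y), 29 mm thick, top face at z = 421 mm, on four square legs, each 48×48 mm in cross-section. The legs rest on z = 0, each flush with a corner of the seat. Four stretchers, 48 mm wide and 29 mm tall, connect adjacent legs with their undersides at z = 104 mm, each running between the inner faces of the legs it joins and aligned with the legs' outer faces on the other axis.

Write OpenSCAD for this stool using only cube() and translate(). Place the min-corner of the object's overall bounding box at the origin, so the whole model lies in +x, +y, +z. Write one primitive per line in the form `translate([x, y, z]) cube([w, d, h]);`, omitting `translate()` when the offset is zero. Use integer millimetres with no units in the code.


translate([0, 0, 392]) cube([308, 250, 29]);
cube([48, 48, 392]);
translate([260, 0, 0]) cube([48, 48, 392]);
translate([0, 202, 0]) cube([48, 48, 392]);
translate([260, 202, 0]) cube([48, 48, 392]);
translate([48, 0, 104]) cube([212, 48, 29]);
translate([48, 202, 104]) cube([212, 48, 29]);
translate([0, 48, 104]) cube([48, 154, 29]);
translate([260, 48, 104]) cube([48, 154, 29]);


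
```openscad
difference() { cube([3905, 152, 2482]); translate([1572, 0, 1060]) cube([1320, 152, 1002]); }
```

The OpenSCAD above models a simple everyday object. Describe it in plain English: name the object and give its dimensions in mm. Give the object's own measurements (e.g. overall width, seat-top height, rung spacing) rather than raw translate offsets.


A wall 3905 mm long (x), 152 mm thick (y), 2482 mm tall, with a rectangular window opening cut through it. The opening is 1320 mm wide and 1002 mm tall; its sill is at z = 1060 mm and its near (−x) edge is 1572 mm from the wall's −x end. The opening passes through the full wall thickness.
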